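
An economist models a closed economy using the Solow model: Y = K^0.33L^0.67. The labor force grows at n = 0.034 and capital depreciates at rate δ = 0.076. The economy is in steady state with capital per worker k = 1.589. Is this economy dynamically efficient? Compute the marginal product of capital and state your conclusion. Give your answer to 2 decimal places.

dynamically efficient; MPK ≈ 0.24

Break-even investment rate: n + δ = 0.034 + 0.076 = 0.11.
MPK = 0.33·k^(0.33−1) = 0.33·1.589^(-0.67) ≈ 0.2420.
MPK > 0.11, so the economy is dynamically efficient (under-saving).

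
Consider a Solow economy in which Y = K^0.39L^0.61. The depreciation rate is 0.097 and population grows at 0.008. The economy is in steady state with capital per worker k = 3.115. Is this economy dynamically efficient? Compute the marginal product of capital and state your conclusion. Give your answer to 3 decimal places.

dynamically efficient; MPK ≈ 0.195

n + δ = 0.008 + 0.097 = 0.105.
MPK = 0.39·k^(0.39−1) = 0.39·3.115^(-0.61) ≈ 0.1950.
MPK > 0.105, so the economy is dynamically efficient (under-saving).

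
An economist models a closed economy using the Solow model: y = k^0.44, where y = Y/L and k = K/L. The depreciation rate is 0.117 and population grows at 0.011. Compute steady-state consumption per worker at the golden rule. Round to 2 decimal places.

The effective depreciation rate is n + δ = 0.011 + 0.117 = 0.128.
Golden rule sets MPK = n+δ: 0.44·k^(0.44−1) = 0.128, so k_gold = (0.44/0.128)^(1/0.56) ≈ 9.0694.
y_gold = 9.0694^0.44 ≈ 2.6384.
c_gold = y_gold − (n+δ)·k_gold = 2.6384 − 0.128·9.0694 ≈ 1.4775.

c_gold ≈ 1.48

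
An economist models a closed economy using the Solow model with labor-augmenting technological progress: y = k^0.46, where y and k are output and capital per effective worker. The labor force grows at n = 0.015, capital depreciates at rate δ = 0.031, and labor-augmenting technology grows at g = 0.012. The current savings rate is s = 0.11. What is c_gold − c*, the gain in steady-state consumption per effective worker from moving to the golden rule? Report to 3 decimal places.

Δc ≈ 1.616

n + g + δ = 0.015 + 0.012 + 0.031 = 0.058.
Current steady state (s = 0.11): k* = (0.11/0.058)^(1/0.54) ≈ 3.2715, y* = 3.2715^0.46 ≈ 1.7250, c* = (1−0.11)·1.7250 ≈ 1.5352.
Setting f'(k) = n+g+δ gives 0.46·k^(0.46−1) = 0.058, hence k_gold = (0.46/0.058)^(1/0.54) ≈ 46.2834.
y_gold = 46.2834^0.46 ≈ 5.8357, c_gold = y_gold − 0.058·k_gold ≈ 3.1513.
Gain: Δc = 3.1513 − 1.5352 ≈ 1.6161.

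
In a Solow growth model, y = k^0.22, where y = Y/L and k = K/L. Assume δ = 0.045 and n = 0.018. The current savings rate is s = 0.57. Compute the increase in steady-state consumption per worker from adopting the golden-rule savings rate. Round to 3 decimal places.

Δc ≈ 0.310

Break-even investment rate: n + δ = 0.018 + 0.045 = 0.063.
Current steady state (s = 0.57): k* = (0.57/0.063)^(1/0.78) ≈ 16.8394, y* = 16.8394^0.22 ≈ 1.8612, c* = (1−0.57)·1.8612 ≈ 0.8003.
At the golden rule the marginal product of capital equals n+δ: 0.22·k^(0.22−1) = 0.063. Solving, k_gold = (0.22/0.063)^(1/0.78) ≈ 4.9689.
y_gold = 4.9689^0.22 ≈ 1.4229, c_gold = y_gold − 0.063·k_gold ≈ 1.1099.
Gain: Δc = 1.1099 − 0.8003 ≈ 0.3096.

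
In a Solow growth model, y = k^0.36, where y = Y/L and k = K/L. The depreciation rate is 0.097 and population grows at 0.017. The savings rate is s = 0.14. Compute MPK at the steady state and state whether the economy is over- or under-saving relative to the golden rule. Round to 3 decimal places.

The effective depreciation rate is n + δ = 0.017 + 0.097 = 0.114.
Steady-state k*: s·k^0.36 = 0.114·k gives k* = (0.14/0.114)^(1/0.64) ≈ 1.3785.
MPK = 0.36·1.3785^(-0.64) ≈ 0.2931.
MPK > n+δ = 0.114, so the economy is dynamically efficient (under-saving).

under-saving; MPK ≈ 0.293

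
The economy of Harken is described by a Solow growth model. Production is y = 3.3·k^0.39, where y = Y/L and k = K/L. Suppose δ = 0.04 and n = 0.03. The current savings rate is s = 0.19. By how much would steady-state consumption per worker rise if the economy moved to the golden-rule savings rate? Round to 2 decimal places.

Δc ≈ 2.09

Break-even investment rate: n + δ = 0.03 + 0.04 = 0.07.
Current steady state (s = 0.19): k* = (0.19·3.3/0.07)^(1/0.61) ≈ 36.3859, y* = 3.3·36.3859^0.39 ≈ 13.4053, c* = (1−0.19)·13.4053 ≈ 10.8583.
Golden rule sets MPK = n+δ: 0.39·3.3·k^(0.39−1) = 0.07, so k_gold = (0.39·3.3/0.07)^(1/0.61) ≈ 118.2821.
y_gold = 3.3·118.2821^0.39 ≈ 21.2301, c_gold = y_gold − 0.07·k_gold ≈ 12.9504.
Gain: Δc = 12.9504 − 10.8583 ≈ 2.0920.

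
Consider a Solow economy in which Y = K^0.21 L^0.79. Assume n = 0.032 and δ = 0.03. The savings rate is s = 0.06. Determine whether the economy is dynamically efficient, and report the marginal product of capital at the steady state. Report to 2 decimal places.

dynamically efficient; MPK ≈ 0.22

Capital per worker breaks even when investment replaces (n + δ)·k; here n + δ = 0.062.
Steady-state k*: s·k^0.21 = 0.062·k gives k* = (0.06/0.062)^(1/0.79) ≈ 0.9593.
MPK = 0.21·0.9593^(-0.79) ≈ 0.2170.
MPK > n+δ = 0.062, so the economy is dynamically efficient (under-saving).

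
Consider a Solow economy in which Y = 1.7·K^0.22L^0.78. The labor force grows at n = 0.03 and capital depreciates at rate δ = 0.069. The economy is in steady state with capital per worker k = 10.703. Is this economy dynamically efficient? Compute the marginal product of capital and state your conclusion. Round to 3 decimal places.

dynamically inefficient; MPK ≈ 0.059

Capital per worker breaks even when investment replaces (n + δ)·k; here n + δ = 0.099.
MPK = 0.22·1.7·k^(0.22−1) = 0.22·1.7·10.703^(-0.78) ≈ 0.0589.
MPK < 0.099, so the economy is dynamically inefficient (over-saving).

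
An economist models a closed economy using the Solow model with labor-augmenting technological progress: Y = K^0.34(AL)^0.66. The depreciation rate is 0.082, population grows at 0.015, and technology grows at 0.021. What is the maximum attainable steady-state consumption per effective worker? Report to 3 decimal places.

c_gold ≈ 1.138

Break-even investment rate: n + g + δ = 0.015 + 0.021 + 0.082 = 0.118.
At the golden rule the marginal product of capital equals n+g+δ: 0.34·k^(0.34−1) = 0.118. Solving, k_gold = (0.34/0.118)^(1/0.66) ≈ 4.9700.
y_gold = 4.9700^0.34 ≈ 1.7249.
c_gold = y_gold − (n+g+δ)·k_gold = 1.7249 − 0.118·4.9700 ≈ 1.1384.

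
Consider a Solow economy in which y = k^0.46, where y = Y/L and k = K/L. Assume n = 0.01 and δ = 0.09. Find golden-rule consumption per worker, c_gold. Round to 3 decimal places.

c_gold ≈ 1.981

The effective depreciation rate is n + δ = 0.01 + 0.09 = 0.1.
Golden rule sets MPK = n+δ: 0.46·k^(0.46−1) = 0.1, so k_gold = (0.46/0.1)^(1/0.54) ≈ 16.8783.
y_gold = 16.8783^0.46 ≈ 3.6692.
c_gold = y_gold − (n+δ)·k_gold = 3.6692 − 0.1·16.8783 ≈ 1.9814.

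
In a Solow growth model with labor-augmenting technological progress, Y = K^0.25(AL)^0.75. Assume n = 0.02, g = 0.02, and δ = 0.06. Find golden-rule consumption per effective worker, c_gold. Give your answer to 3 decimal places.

Capital per effective worker breaks even when investment replaces (n + g + δ)·k; here n + g + δ = 0.1.
Setting f'(k) = n+g+δ gives 0.25·k^(0.25−1) = 0.1, hence k_gold = (0.25/0.1)^(1/0.75) ≈ 3.3930.
y_gold = 3.3930^0.25 ≈ 1.3572.
c_gold = y_gold − (n+g+δ)·k_gold = 1.3572 − 0.1·3.3930 ≈ 1.0179.

c_gold ≈ 1.018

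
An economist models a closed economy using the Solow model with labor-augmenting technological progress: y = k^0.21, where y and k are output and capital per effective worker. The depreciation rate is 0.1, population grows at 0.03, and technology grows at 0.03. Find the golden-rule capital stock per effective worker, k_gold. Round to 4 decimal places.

Capital per effective worker breaks even when investment replaces (n + g + δ)·k; here n + g + δ = 0.16.
Golden rule sets MPK = n+g+δ: 0.21·k^(0.21−1) = 0.16, so k_gold = (0.21/0.16)^(1/0.79) ≈ 1.4109.

k_gold ≈ 1.4109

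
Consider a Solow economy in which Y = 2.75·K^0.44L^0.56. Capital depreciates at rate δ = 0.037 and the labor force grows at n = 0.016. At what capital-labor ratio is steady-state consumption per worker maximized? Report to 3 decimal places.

k_gold ≈ 266.630

n + δ = 0.016 + 0.037 = 0.053.
At the golden rule the marginal product of capital equals n+δ: 0.44·2.75·k^(0.44−1) = 0.053. Solving, k_gold = (0.44·2.75/0.053)^(1/0.56) ≈ 266.6305.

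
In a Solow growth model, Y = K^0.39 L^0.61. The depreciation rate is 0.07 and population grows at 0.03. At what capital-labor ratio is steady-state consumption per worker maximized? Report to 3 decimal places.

k_gold ≈ 9.310

n + δ = 0.03 + 0.07 = 0.1.
Golden rule sets MPK = n+δ: 0.39·k^(0.39−1) = 0.1, so k_gold = (0.39/0.1)^(1/0.61) ≈ 9.3102.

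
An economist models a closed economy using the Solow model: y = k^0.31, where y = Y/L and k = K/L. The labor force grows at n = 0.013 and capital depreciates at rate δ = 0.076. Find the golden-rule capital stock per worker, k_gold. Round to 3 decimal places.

n + δ = 0.013 + 0.076 = 0.089.
At the golden rule the marginal product of capital equals n+δ: 0.31·k^(0.31−1) = 0.089. Solving, k_gold = (0.31/0.089)^(1/0.69) ≈ 6.1019.

k_gold ≈ 6.102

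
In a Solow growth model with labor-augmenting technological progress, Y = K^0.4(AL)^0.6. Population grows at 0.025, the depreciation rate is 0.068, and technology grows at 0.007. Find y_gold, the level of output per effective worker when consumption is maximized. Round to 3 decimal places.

Break-even investment rate: n + g + δ = 0.025 + 0.007 + 0.068 = 0.1.
At the golden rule the marginal product of capital equals n+g+δ: 0.4·k^(0.4−1) = 0.1. Solving, k_gold = (0.4/0.1)^(1/0.6) ≈ 10.0794.
Output: y_gold = k_gold^0.4 = 10.0794^0.4 ≈ 2.5198.

y_gold ≈ 2.520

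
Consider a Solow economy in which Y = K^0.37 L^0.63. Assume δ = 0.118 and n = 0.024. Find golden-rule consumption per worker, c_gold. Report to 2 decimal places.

c_gold ≈ 1.11

Break-even investment rate: n + δ = 0.024 + 0.118 = 0.142.
Maximizing c = f(k) − (n+δ)·k gives f'(k) = n+δ, i.e. 0.37·k^(0.37−1) = 0.142, so k_gold = (0.37/0.142)^(1/0.63) ≈ 4.5728.
y_gold = 4.5728^0.37 ≈ 1.7550.
c_gold = y_gold − (n+δ)·k_gold = 1.7550 − 0.142·4.5728 ≈ 1.1056.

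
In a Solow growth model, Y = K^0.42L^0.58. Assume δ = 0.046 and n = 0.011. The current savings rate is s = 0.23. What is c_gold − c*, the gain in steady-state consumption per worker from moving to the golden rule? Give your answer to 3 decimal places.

Δc ≈ 0.349

Break-even investment rate: n + δ = 0.011 + 0.046 = 0.057.
Current steady state (s = 0.23): k* = (0.23/0.057)^(1/0.58) ≈ 11.0809, y* = 11.0809^0.42 ≈ 2.7461, c* = (1−0.23)·2.7461 ≈ 2.1145.
Golden rule sets MPK = n+δ: 0.42·k^(0.42−1) = 0.057, so k_gold = (0.42/0.057)^(1/0.58) ≈ 31.2949.
y_gold = 31.2949^0.42 ≈ 4.2472, c_gold = y_gold − 0.057·k_gold ≈ 2.4634.
Gain: Δc = 2.4634 − 2.1145 ≈ 0.3488.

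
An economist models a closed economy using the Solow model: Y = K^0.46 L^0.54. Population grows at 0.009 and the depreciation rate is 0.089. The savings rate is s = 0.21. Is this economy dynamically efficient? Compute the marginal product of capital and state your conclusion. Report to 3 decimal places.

Break-even investment rate: n + δ = 0.009 + 0.089 = 0.098.
Steady-state k*: s·k^0.46 = 0.098·k gives k* = (0.21/0.098)^(1/0.54) ≈ 4.1016.
MPK = 0.46·4.1016^(-0.54) ≈ 0.2147.
MPK > n+δ = 0.098, so the economy is dynamically efficient (under-saving).

dynamically efficient; MPK ≈ 0.215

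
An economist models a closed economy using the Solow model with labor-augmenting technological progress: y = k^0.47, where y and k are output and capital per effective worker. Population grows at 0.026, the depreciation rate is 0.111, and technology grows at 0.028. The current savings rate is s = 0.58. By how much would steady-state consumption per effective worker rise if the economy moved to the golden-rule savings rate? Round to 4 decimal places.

Δc ≈ 0.0605

Capital per effective worker breaks even when investment replaces (n + g + δ)·k; here n + g + δ = 0.165.
Current steady state (s = 0.58): k* = (0.58/0.165)^(1/0.53) ≈ 10.7172, y* = 10.7172^0.47 ≈ 3.0489, c* = (1−0.58)·3.0489 ≈ 1.2805.
Maximizing c = f(k) − (n+g+δ)·k gives f'(k) = n+g+δ, i.e. 0.47·k^(0.47−1) = 0.165, so k_gold = (0.47/0.165)^(1/0.53) ≈ 7.2071.
y_gold = 7.2071^0.47 ≈ 2.5302, c_gold = y_gold − 0.165·k_gold ≈ 1.3410.
Gain: Δc = 1.3410 − 1.2805 ≈ 0.0605.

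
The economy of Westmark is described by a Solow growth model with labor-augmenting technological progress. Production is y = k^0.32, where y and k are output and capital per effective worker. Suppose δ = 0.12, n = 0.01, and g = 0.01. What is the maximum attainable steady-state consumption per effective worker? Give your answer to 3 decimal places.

c_gold ≈ 1.003

n + g + δ = 0.01 + 0.01 + 0.12 = 0.14.
Golden rule sets MPK = n+g+δ: 0.32·k^(0.32−1) = 0.14, so k_gold = (0.32/0.14)^(1/0.68) ≈ 3.3727.
y_gold = 3.3727^0.32 ≈ 1.4755.
c_gold = y_gold − (n+g+δ)·k_gold = 1.4755 − 0.14·3.3727 ≈ 1.0034.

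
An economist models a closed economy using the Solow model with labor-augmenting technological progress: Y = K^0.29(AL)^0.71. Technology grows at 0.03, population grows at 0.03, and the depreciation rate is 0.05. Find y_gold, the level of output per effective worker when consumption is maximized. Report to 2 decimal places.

Break-even investment rate: n + g + δ = 0.03 + 0.03 + 0.05 = 0.11.
Golden rule sets MPK = n+g+δ: 0.29·k^(0.29−1) = 0.11, so k_gold = (0.29/0.11)^(1/0.71) ≈ 3.9171.
Output: y_gold = k_gold^0.29 = 3.9171^0.29 ≈ 1.4858.

y_gold ≈ 1.49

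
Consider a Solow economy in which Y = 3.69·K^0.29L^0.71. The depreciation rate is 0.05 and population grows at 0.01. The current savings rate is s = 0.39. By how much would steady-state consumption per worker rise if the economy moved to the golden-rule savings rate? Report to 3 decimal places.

Capital per worker breaks even when investment replaces (n + δ)·k; here n + δ = 0.06.
Current steady state (s = 0.39): k* = (0.39·3.69/0.06)^(1/0.71) ≈ 87.8167, y* = 3.69·87.8167^0.29 ≈ 13.5103, c* = (1−0.39)·13.5103 ≈ 8.2413.
At the golden rule the marginal product of capital equals n+δ: 0.29·3.69·k^(0.29−1) = 0.06. Solving, k_gold = (0.29·3.69/0.06)^(1/0.71) ≈ 57.8571.
y_gold = 3.69·57.8571^0.29 ≈ 11.9704, c_gold = y_gold − 0.06·k_gold ≈ 8.4990.
Gain: Δc = 8.4990 − 8.2413 ≈ 0.2577.

Δc ≈ 0.258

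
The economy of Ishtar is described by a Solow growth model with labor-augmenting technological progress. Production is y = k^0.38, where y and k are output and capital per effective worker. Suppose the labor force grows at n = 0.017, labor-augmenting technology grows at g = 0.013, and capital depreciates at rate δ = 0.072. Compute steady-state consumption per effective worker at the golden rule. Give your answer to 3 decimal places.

c_gold ≈ 1.388

n + g + δ = 0.017 + 0.013 + 0.072 = 0.102.
Setting f'(k) = n+g+δ gives 0.38·k^(0.38−1) = 0.102, hence k_gold = (0.38/0.102)^(1/0.62) ≈ 8.3419.
y_gold = 8.3419^0.38 ≈ 2.2391.
c_gold = y_gold − (n+g+δ)·k_gold = 2.2391 − 0.102·8.3419 ≈ 1.3883.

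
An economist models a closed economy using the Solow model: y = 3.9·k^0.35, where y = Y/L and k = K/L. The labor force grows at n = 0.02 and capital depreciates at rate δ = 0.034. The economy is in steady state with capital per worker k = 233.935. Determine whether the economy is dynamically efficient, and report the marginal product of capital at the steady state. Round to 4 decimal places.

dynamically inefficient; MPK ≈ 0.0394

Break-even investment rate: n + δ = 0.02 + 0.034 = 0.054.
MPK = 0.35·3.9·k^(0.35−1) = 0.35·3.9·233.935^(-0.65) ≈ 0.0394.
MPK < 0.054, so the economy is dynamically inefficient (over-saving).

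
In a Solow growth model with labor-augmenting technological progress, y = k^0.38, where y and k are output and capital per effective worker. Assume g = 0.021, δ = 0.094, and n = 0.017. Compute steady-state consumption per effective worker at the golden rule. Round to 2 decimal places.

c_gold ≈ 1.19

Break-even investment rate: n + g + δ = 0.017 + 0.021 + 0.094 = 0.132.
At the golden rule the marginal product of capital equals n+g+δ: 0.38·k^(0.38−1) = 0.132. Solving, k_gold = (0.38/0.132)^(1/0.62) ≈ 5.5038.
y_gold = 5.5038^0.38 ≈ 1.9118.
c_gold = y_gold − (n+g+δ)·k_gold = 1.9118 − 0.132·5.5038 ≈ 1.1853.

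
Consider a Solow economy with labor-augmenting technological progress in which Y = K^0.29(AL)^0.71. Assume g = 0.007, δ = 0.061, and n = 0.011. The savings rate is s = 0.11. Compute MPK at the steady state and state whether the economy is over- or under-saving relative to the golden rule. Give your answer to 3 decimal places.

n + g + δ = 0.011 + 0.007 + 0.061 = 0.079.
Steady-state k*: s·k^0.29 = 0.079·k gives k* = (0.11/0.079)^(1/0.71) ≈ 1.5940.
MPK = 0.29·1.5940^(-0.71) ≈ 0.2083.
MPK > n+g+δ = 0.079, so the economy is dynamically efficient (under-saving).

under-saving; MPK ≈ 0.208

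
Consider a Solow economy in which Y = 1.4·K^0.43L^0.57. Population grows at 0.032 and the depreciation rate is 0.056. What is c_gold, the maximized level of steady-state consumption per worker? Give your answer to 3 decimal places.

n + δ = 0.032 + 0.056 = 0.088.
Golden rule sets MPK = n+δ: 0.43·1.4·k^(0.43−1) = 0.088, so k_gold = (0.43·1.4/0.088)^(1/0.57) ≈ 29.1818.
y_gold = 1.4·29.1818^0.43 ≈ 5.9721.
c_gold = y_gold − (n+δ)·k_gold = 5.9721 − 0.088·29.1818 ≈ 3.4041.

c_gold ≈ 3.404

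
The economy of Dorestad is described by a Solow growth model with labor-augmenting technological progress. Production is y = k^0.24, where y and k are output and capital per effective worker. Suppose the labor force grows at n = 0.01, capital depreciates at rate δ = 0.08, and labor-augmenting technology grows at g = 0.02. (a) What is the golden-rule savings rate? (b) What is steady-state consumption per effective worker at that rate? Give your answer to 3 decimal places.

(a) s_gold = 0.240; (b) c_gold ≈ 0.972

Break-even investment rate: n + g + δ = 0.01 + 0.02 + 0.08 = 0.11.
For Cobb-Douglas, s_gold equals capital's share: s_gold = 0.24.
At the golden rule the marginal product of capital equals n+g+δ: 0.24·k^(0.24−1) = 0.11. Solving, k_gold = (0.24/0.11)^(1/0.76) ≈ 2.7913.
y_gold = 2.7913^0.24 ≈ 1.2794; c_gold = (1−0.24)·y_gold ≈ 0.9723.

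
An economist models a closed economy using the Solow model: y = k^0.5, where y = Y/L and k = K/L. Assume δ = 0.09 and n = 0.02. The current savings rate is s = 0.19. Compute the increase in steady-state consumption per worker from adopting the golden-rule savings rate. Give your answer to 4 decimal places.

Break-even investment rate: n + δ = 0.02 + 0.09 = 0.11.
Current steady state (s = 0.19): k* = (0.19/0.11)^(1/0.5) ≈ 2.9835, y* = 2.9835^0.5 ≈ 1.7273, c* = (1−0.19)·1.7273 ≈ 1.3991.
Golden rule sets MPK = n+δ: 0.5·k^(0.5−1) = 0.11, so k_gold = (0.5/0.11)^(1/0.5) ≈ 20.6612.
y_gold = 20.6612^0.5 ≈ 4.5455, c_gold = y_gold − 0.11·k_gold ≈ 2.2727.
Gain: Δc = 2.2727 − 1.3991 ≈ 0.8736.

Δc ≈ 0.8736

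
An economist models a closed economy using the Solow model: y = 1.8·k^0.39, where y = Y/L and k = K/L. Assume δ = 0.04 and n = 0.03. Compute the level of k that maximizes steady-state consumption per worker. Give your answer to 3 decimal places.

Capital per worker breaks even when investment replaces (n + δ)·k; here n + δ = 0.07.
Setting f'(k) = n+δ gives 0.39·1.8·k^(0.39−1) = 0.07, hence k_gold = (0.39·1.8/0.07)^(1/0.61) ≈ 43.7901.

k_gold ≈ 43.790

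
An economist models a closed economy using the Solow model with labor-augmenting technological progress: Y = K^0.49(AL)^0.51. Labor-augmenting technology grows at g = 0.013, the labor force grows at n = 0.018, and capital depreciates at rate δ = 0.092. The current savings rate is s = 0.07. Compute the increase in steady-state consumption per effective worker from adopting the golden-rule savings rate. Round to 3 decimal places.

Break-even investment rate: n + g + δ = 0.018 + 0.013 + 0.092 = 0.123.
Current steady state (s = 0.07): k* = (0.07/0.123)^(1/0.51) ≈ 0.3311, y* = 0.3311^0.49 ≈ 0.5818, c* = (1−0.07)·0.5818 ≈ 0.5411.
At the golden rule the marginal product of capital equals n+g+δ: 0.49·k^(0.49−1) = 0.123. Solving, k_gold = (0.49/0.123)^(1/0.51) ≈ 15.0328.
y_gold = 15.0328^0.49 ≈ 3.7736, c_gold = y_gold − 0.123·k_gold ≈ 1.9245.
Gain: Δc = 1.9245 − 0.5411 ≈ 1.3834.

Δc ≈ 1.383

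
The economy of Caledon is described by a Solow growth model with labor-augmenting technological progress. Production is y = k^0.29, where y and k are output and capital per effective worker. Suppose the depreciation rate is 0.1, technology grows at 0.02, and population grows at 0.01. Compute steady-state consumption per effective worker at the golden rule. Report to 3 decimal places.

c_gold ≈ 0.985

n + g + δ = 0.01 + 0.02 + 0.1 = 0.13.
At the golden rule the marginal product of capital equals n+g+δ: 0.29·k^(0.29−1) = 0.13. Solving, k_gold = (0.29/0.13)^(1/0.71) ≈ 3.0959.
y_gold = 3.0959^0.29 ≈ 1.3878.
c_gold = y_gold − (n+g+δ)·k_gold = 1.3878 − 0.13·3.0959 ≈ 0.9853.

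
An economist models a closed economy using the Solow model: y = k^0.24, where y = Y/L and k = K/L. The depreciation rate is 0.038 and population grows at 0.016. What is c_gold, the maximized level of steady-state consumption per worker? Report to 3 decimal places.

c_gold ≈ 1.217

n + δ = 0.016 + 0.038 = 0.054.
Setting f'(k) = n+δ gives 0.24·k^(0.24−1) = 0.054, hence k_gold = (0.24/0.054)^(1/0.76) ≈ 7.1185.
y_gold = 7.1185^0.24 ≈ 1.6017.
c_gold = y_gold − (n+δ)·k_gold = 1.6017 − 0.054·7.1185 ≈ 1.2173.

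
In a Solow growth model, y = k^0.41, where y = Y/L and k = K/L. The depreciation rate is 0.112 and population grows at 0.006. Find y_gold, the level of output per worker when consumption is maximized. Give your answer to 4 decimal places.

Break-even investment rate: n + δ = 0.006 + 0.112 = 0.118.
Golden rule sets MPK = n+δ: 0.41·k^(0.41−1) = 0.118, so k_gold = (0.41/0.118)^(1/0.59) ≈ 8.2562.
Output: y_gold = k_gold^0.41 = 8.2562^0.41 ≈ 2.3762.

y_gold ≈ 2.3762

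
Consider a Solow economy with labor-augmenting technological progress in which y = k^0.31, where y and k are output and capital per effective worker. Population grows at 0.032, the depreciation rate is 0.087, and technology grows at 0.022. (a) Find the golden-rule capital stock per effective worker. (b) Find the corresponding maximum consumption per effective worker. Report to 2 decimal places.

Break-even investment rate: n + g + δ = 0.032 + 0.022 + 0.087 = 0.141.
At the golden rule the marginal product of capital equals n+g+δ: 0.31·k^(0.31−1) = 0.141. Solving, k_gold = (0.31/0.141)^(1/0.69) ≈ 3.1323.
y_gold = 3.1323^0.31 ≈ 1.4247; c_gold = y_gold − 0.141·k_gold ≈ 0.9830.

(a) k_gold ≈ 3.13; (b) c_gold ≈ 0.98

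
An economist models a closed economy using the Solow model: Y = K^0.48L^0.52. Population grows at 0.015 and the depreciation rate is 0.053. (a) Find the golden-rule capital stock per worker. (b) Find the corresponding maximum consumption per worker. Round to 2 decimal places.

The effective depreciation rate is n + δ = 0.015 + 0.053 = 0.068.
At the golden rule the marginal product of capital equals n+δ: 0.48·k^(0.48−1) = 0.068. Solving, k_gold = (0.48/0.068)^(1/0.52) ≈ 42.8724.
y_gold = 42.8724^0.48 ≈ 6.0736; c_gold = y_gold − 0.068·k_gold ≈ 3.1583.

(a) k_gold ≈ 42.87; (b) c_gold ≈ 3.16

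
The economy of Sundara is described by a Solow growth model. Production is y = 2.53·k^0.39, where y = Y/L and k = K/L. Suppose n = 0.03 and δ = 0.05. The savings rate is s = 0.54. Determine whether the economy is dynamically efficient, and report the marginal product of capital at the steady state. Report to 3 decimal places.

Break-even investment rate: n + δ = 0.03 + 0.05 = 0.08.
Steady-state k*: s·A·k^0.39 = 0.08·k gives k* = (0.54·2.53/0.08)^(1/0.61) ≈ 104.8015.
MPK = 0.39·2.53·104.8015^(-0.61) ≈ 0.0578.
MPK < n+δ = 0.08, so the economy is dynamically inefficient (over-saving).

dynamically inefficient; MPK ≈ 0.058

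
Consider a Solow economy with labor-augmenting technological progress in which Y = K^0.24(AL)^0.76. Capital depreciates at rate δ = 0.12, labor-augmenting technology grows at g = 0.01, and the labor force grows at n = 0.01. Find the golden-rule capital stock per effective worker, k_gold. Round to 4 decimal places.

k_gold ≈ 2.0324

n + g + δ = 0.01 + 0.01 + 0.12 = 0.14.
At the golden rule the marginal product of capital equals n+g+δ: 0.24·k^(0.24−1) = 0.14. Solving, k_gold = (0.24/0.14)^(1/0.76) ≈ 2.0324.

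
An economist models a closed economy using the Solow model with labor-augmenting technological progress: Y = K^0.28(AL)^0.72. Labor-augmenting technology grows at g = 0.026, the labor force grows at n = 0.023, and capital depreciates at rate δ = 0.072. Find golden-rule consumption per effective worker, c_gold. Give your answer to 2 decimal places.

c_gold ≈ 1.00

n + g + δ = 0.023 + 0.026 + 0.072 = 0.121.
Golden rule sets MPK = n+g+δ: 0.28·k^(0.28−1) = 0.121, so k_gold = (0.28/0.121)^(1/0.72) ≈ 3.2068.
y_gold = 3.2068^0.28 ≈ 1.3858.
c_gold = y_gold − (n+g+δ)·k_gold = 1.3858 − 0.121·3.2068 ≈ 0.9978.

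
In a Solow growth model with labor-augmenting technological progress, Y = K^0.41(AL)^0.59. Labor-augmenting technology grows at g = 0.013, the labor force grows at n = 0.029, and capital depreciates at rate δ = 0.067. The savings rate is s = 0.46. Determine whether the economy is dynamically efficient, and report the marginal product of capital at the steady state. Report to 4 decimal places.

n + g + δ = 0.029 + 0.013 + 0.067 = 0.109.
Steady-state k*: s·k^0.41 = 0.109·k gives k* = (0.46/0.109)^(1/0.59) ≈ 11.4785.
MPK = 0.41·11.4785^(-0.59) ≈ 0.0972.
MPK < n+g+δ = 0.109, so the economy is dynamically inefficient (over-saving).

dynamically inefficient; MPK ≈ 0.0972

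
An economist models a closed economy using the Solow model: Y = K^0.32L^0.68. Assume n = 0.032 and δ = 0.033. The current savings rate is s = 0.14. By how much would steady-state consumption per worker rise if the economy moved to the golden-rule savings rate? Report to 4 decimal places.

Break-even investment rate: n + δ = 0.032 + 0.033 = 0.065.
Current steady state (s = 0.14): k* = (0.14/0.065)^(1/0.68) ≈ 3.0904, y* = 3.0904^0.32 ≈ 1.4349, c* = (1−0.14)·1.4349 ≈ 1.2340.
Maximizing c = f(k) − (n+δ)·k gives f'(k) = n+δ, i.e. 0.32·k^(0.32−1) = 0.065, so k_gold = (0.32/0.065)^(1/0.68) ≈ 10.4231.
y_gold = 10.4231^0.32 ≈ 2.1172, c_gold = y_gold − 0.065·k_gold ≈ 1.4397.
Gain: Δc = 1.4397 − 1.2340 ≈ 0.2057.

Δc ≈ 0.2057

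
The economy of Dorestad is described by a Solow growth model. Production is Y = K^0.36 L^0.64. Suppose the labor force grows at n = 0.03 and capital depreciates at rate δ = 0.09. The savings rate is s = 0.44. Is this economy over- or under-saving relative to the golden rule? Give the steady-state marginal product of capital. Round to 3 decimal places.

over-saving; MPK ≈ 0.098

Break-even investment rate: n + δ = 0.03 + 0.09 = 0.12.
Steady-state k*: s·k^0.36 = 0.12·k gives k* = (0.44/0.12)^(1/0.64) ≈ 7.6151.
MPK = 0.36·7.6151^(-0.64) ≈ 0.0982.
MPK < n+δ = 0.12, so the economy is dynamically inefficient (over-saving).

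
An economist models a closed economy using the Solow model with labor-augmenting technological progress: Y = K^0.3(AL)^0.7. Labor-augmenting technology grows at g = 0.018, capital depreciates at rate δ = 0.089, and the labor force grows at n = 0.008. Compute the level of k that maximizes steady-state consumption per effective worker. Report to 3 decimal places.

Capital per effective worker breaks even when investment replaces (n + g + δ)·k; here n + g + δ = 0.115.
At the golden rule the marginal product of capital equals n+g+δ: 0.3·k^(0.3−1) = 0.115. Solving, k_gold = (0.3/0.115)^(1/0.7) ≈ 3.9345.

k_gold ≈ 3.935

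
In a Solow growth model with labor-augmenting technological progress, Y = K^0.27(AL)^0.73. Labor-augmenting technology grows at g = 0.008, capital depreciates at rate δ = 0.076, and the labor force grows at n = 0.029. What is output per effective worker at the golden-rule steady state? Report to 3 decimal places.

y_gold ≈ 1.380

n + g + δ = 0.029 + 0.008 + 0.076 = 0.113.
Golden rule sets MPK = n+g+δ: 0.27·k^(0.27−1) = 0.113, so k_gold = (0.27/0.113)^(1/0.73) ≈ 3.2976.
Output: y_gold = k_gold^0.27 = 3.2976^0.27 ≈ 1.3801.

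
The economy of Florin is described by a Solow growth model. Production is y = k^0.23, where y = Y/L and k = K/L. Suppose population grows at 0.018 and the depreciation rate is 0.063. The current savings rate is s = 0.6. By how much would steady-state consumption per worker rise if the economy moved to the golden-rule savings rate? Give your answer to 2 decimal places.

The effective depreciation rate is n + δ = 0.018 + 0.063 = 0.081.
Current steady state (s = 0.6): k* = (0.6/0.081)^(1/0.77) ≈ 13.4721, y* = 13.4721^0.23 ≈ 1.8187, c* = (1−0.6)·1.8187 ≈ 0.7275.
Golden rule sets MPK = n+δ: 0.23·k^(0.23−1) = 0.081, so k_gold = (0.23/0.081)^(1/0.77) ≈ 3.8782.
y_gold = 3.8782^0.23 ≈ 1.3658, c_gold = y_gold − 0.081·k_gold ≈ 1.0517.
Gain: Δc = 1.0517 − 0.7275 ≈ 0.3242.

Δc ≈ 0.32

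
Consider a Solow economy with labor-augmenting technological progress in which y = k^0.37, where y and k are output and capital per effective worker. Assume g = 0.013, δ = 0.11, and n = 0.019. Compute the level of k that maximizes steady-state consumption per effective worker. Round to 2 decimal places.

k_gold ≈ 4.57

Capital per effective worker breaks even when investment replaces (n + g + δ)·k; here n + g + δ = 0.142.
Maximizing c = f(k) − (n+g+δ)·k gives f'(k) = n+g+δ, i.e. 0.37·k^(0.37−1) = 0.142, so k_gold = (0.37/0.142)^(1/0.63) ≈ 4.5728.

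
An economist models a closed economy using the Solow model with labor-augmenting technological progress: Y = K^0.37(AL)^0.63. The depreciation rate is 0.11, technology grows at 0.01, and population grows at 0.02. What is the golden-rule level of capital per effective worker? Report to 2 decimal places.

k_gold ≈ 4.68

Break-even investment rate: n + g + δ = 0.02 + 0.01 + 0.11 = 0.14.
Maximizing c = f(k) − (n+g+δ)·k gives f'(k) = n+g+δ, i.e. 0.37·k^(0.37−1) = 0.14, so k_gold = (0.37/0.14)^(1/0.63) ≈ 4.6769.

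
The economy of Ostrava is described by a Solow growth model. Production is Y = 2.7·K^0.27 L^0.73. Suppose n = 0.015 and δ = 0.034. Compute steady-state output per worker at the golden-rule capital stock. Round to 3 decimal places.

n + δ = 0.015 + 0.034 = 0.049.
Golden rule sets MPK = n+δ: 0.27·2.7·k^(0.27−1) = 0.049, so k_gold = (0.27·2.7/0.049)^(1/0.73) ≈ 40.3838.
Output: y_gold = 2.7·k_gold^0.27 = 2.7·40.3838^0.27 ≈ 7.3289.

y_gold ≈ 7.329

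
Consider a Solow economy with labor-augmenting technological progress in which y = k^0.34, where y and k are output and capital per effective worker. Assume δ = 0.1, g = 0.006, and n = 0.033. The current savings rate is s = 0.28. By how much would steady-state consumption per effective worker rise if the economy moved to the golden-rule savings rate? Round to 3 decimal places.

Δc ≈ 0.014

n + g + δ = 0.033 + 0.006 + 0.1 = 0.139.
Current steady state (s = 0.28): k* = (0.28/0.139)^(1/0.66) ≈ 2.8895, y* = 2.8895^0.34 ≈ 1.4344, c* = (1−0.28)·1.4344 ≈ 1.0328.
Golden rule sets MPK = n+g+δ: 0.34·k^(0.34−1) = 0.139, so k_gold = (0.34/0.139)^(1/0.66) ≈ 3.8778.
y_gold = 3.8778^0.34 ≈ 1.5853, c_gold = y_gold − 0.139·k_gold ≈ 1.0463.
Gain: Δc = 1.0463 − 1.0328 ≈ 0.0135.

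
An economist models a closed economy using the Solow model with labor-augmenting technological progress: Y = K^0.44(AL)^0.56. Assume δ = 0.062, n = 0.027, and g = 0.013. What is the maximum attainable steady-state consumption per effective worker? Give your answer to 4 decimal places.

n + g + δ = 0.027 + 0.013 + 0.062 = 0.102.
At the golden rule the marginal product of capital equals n+g+δ: 0.44·k^(0.44−1) = 0.102. Solving, k_gold = (0.44/0.102)^(1/0.56) ≈ 13.6040.
y_gold = 13.6040^0.44 ≈ 3.1536.
c_gold = y_gold − (n+g+δ)·k_gold = 3.1536 − 0.102·13.6040 ≈ 1.7660.

c_gold ≈ 1.7660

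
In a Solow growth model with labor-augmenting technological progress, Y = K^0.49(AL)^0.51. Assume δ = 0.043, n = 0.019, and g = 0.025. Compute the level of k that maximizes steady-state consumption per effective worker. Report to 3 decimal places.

n + g + δ = 0.019 + 0.025 + 0.043 = 0.087.
Maximizing c = f(k) − (n+g+δ)·k gives f'(k) = n+g+δ, i.e. 0.49·k^(0.49−1) = 0.087, so k_gold = (0.49/0.087)^(1/0.51) ≈ 29.6425.

k_gold ≈ 29.643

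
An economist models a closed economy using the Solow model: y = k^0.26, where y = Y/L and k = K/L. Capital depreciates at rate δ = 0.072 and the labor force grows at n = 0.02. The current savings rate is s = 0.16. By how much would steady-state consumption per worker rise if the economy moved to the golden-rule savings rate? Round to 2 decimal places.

Break-even investment rate: n + δ = 0.02 + 0.072 = 0.092.
Current steady state (s = 0.16): k* = (0.16/0.092)^(1/0.74) ≈ 2.1124, y* = 2.1124^0.26 ≈ 1.2146, c* = (1−0.16)·1.2146 ≈ 1.0203.
Golden rule sets MPK = n+δ: 0.26·k^(0.26−1) = 0.092, so k_gold = (0.26/0.092)^(1/0.74) ≈ 4.0711.
y_gold = 4.0711^0.26 ≈ 1.4405, c_gold = y_gold − 0.092·k_gold ≈ 1.0660.
Gain: Δc = 1.0660 − 1.0203 ≈ 0.0457.

Δc ≈ 0.05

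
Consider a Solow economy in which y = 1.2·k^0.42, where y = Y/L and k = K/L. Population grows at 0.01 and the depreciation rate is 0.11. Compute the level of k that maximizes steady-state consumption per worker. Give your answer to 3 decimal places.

k_gold ≈ 11.873

The effective depreciation rate is n + δ = 0.01 + 0.11 = 0.12.
Golden rule sets MPK = n+δ: 0.42·1.2·k^(0.42−1) = 0.12, so k_gold = (0.42·1.2/0.12)^(1/0.58) ≈ 11.8732.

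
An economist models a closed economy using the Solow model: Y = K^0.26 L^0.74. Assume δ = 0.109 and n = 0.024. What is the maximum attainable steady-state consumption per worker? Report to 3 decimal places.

c_gold ≈ 0.937

Break-even investment rate: n + δ = 0.024 + 0.109 = 0.133.
Golden rule sets MPK = n+δ: 0.26·k^(0.26−1) = 0.133, so k_gold = (0.26/0.133)^(1/0.74) ≈ 2.4740.
y_gold = 2.4740^0.26 ≈ 1.2656.
c_gold = y_gold − (n+δ)·k_gold = 1.2656 − 0.133·2.4740 ≈ 0.9365.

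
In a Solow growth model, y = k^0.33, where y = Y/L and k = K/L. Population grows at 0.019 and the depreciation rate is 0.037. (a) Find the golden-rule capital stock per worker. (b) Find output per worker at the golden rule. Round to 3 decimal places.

Capital per worker breaks even when investment replaces (n + δ)·k; here n + δ = 0.056.
Golden rule sets MPK = n+δ: 0.33·k^(0.33−1) = 0.056, so k_gold = (0.33/0.056)^(1/0.67) ≈ 14.1169.
y_gold = 14.1169^0.33 ≈ 2.3956.

(a) k_gold ≈ 14.117; (b) y_gold ≈ 2.396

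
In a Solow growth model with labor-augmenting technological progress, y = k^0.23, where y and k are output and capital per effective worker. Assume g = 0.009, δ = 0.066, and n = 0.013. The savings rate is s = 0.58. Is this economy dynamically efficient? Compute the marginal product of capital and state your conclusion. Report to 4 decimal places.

Break-even investment rate: n + g + δ = 0.013 + 0.009 + 0.066 = 0.088.
Steady-state k*: s·k^0.23 = 0.088·k gives k* = (0.58/0.088)^(1/0.77) ≈ 11.5762.
MPK = 0.23·11.5762^(-0.77) ≈ 0.0349.
MPK < n+g+δ = 0.088, so the economy is dynamically inefficient (over-saving).

dynamically inefficient; MPK ≈ 0.0349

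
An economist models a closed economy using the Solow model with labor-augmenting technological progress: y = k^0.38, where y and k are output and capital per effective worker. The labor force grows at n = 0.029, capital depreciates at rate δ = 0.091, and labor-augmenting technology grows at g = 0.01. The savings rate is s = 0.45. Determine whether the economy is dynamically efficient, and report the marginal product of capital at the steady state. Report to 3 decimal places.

dynamically inefficient; MPK ≈ 0.110

Capital per effective worker breaks even when investment replaces (n + g + δ)·k; here n + g + δ = 0.13.
Steady-state k*: s·k^0.38 = 0.13·k gives k* = (0.45/0.13)^(1/0.62) ≈ 7.4095.
MPK = 0.38·7.4095^(-0.62) ≈ 0.1098.
MPK < n+g+δ = 0.13, so the economy is dynamically inefficient (over-saving).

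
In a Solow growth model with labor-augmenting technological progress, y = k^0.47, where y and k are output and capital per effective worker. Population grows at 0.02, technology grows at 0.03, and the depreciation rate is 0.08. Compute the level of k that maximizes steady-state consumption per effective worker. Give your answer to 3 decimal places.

Capital per effective worker breaks even when investment replaces (n + g + δ)·k; here n + g + δ = 0.13.
Maximizing c = f(k) − (n+g+δ)·k gives f'(k) = n+g+δ, i.e. 0.47·k^(0.47−1) = 0.13, so k_gold = (0.47/0.13)^(1/0.53) ≈ 11.3011.

k_gold ≈ 11.301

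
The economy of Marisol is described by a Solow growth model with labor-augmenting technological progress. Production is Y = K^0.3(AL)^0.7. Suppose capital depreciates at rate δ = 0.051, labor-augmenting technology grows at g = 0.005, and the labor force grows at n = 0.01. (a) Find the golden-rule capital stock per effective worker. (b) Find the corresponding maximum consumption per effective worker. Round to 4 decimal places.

n + g + δ = 0.01 + 0.005 + 0.051 = 0.066.
Maximizing c = f(k) − (n+g+δ)·k gives f'(k) = n+g+δ, i.e. 0.3·k^(0.3−1) = 0.066, so k_gold = (0.3/0.066)^(1/0.7) ≈ 8.6975.
y_gold = 8.6975^0.3 ≈ 1.9135; c_gold = y_gold − 0.066·k_gold ≈ 1.3394.

(a) k_gold ≈ 8.6975; (b) c_gold ≈ 1.3394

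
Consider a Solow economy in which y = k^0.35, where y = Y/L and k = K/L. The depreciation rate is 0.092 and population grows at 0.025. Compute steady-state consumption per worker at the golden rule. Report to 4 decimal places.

Capital per worker breaks even when investment replaces (n + δ)·k; here n + δ = 0.117.
Setting f'(k) = n+δ gives 0.35·k^(0.35−1) = 0.117, hence k_gold = (0.35/0.117)^(1/0.65) ≈ 5.3967.
y_gold = 5.3967^0.35 ≈ 1.8040.
c_gold = y_gold − (n+δ)·k_gold = 1.8040 − 0.117·5.3967 ≈ 1.1726.

c_gold ≈ 1.1726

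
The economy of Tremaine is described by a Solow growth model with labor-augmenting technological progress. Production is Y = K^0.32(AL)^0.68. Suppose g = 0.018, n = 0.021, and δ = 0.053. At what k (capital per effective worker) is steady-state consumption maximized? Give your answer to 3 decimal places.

Capital per effective worker breaks even when investment replaces (n + g + δ)·k; here n + g + δ = 0.092.
Setting f'(k) = n+g+δ gives 0.32·k^(0.32−1) = 0.092, hence k_gold = (0.32/0.092)^(1/0.68) ≈ 6.2535.

k_gold ≈ 6.253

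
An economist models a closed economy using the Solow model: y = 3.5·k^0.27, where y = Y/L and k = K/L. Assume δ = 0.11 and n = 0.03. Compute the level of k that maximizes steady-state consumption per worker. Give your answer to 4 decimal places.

k_gold ≈ 13.6783

Break-even investment rate: n + δ = 0.03 + 0.11 = 0.14.
Golden rule sets MPK = n+δ: 0.27·3.5·k^(0.27−1) = 0.14, so k_gold = (0.27·3.5/0.14)^(1/0.73) ≈ 13.6783.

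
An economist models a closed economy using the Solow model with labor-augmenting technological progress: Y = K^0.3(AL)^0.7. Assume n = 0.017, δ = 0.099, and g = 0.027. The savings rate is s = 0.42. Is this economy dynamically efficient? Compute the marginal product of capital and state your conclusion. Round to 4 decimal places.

dynamically inefficient; MPK ≈ 0.1021

The effective depreciation rate is n + g + δ = 0.017 + 0.027 + 0.099 = 0.143.
Steady-state k*: s·k^0.3 = 0.143·k gives k* = (0.42/0.143)^(1/0.7) ≈ 4.6607.
MPK = 0.3·4.6607^(-0.7) ≈ 0.1021.
MPK < n+g+δ = 0.143, so the economy is dynamically inefficient (over-saving).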